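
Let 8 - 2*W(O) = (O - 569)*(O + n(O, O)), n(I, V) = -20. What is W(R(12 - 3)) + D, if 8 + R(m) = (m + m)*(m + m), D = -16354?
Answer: 21094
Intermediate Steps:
R(m) = -8 + 4*m² (R(m) = -8 + (m + m)*(m + m) = -8 + (2*m)*(2*m) = -8 + 4*m²)
W(O) = 4 - (-569 + O)*(-20 + O)/2 (W(O) = 4 - (O - 569)*(O - 20)/2 = 4 - (-569 + O)*(-20 + O)/2)
W(R(12 - 3)) + D = (-5686 - (-8 + 4*(12 - 3)²)²/2 + 589*(-8 + 4*(12 - 3)²)/2) - 16354 = (-5686 - (-8 + 4*9²)²/2 + 589*(-8 + 4*9²)/2) - 16354 = (-5686 - (-8 + 4*81)²/2 + 589*(-8 + 4*81)/2) - 16354 = (-5686 - (-8 + 324)²/2 + 589*(-8 + 324)/2) - 16354 = (-5686 - ½*316² + (589/2)*316) - 16354 = (-5686 - ½*99856 + 93062) - 16354 = (-5686 - 49928 + 93062) - 16354 = 37448 - 16354 = 21094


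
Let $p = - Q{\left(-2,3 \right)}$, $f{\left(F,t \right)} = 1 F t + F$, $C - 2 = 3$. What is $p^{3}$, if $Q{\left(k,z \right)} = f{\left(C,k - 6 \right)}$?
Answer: $42875$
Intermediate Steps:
$C = 5$ ($C = 2 + 3 = 5$)
$f{\left(F,t \right)} = F + F t$ ($f{\left(F,t \right)} = F t + F = F + F t$)
$Q{\left(k,z \right)} = -25 + 5 k$ ($Q{\left(k,z \right)} = 5 \left(1 + \left(k - 6\right)\right) = 5 \left(1 + \left(-6 + k\right)\right) = 5 \left(-5 + k\right) = -25 + 5 k$)
$p = 35$ ($p = - (-25 + 5 \left(-2\right)) = - (-25 - 10) = \left(-1\right) \left(-35\right) = 35$)
$p^{3} = 35^{3} = 42875$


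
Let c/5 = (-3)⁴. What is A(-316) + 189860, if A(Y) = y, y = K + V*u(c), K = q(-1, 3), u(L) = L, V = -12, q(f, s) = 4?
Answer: 185004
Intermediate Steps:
c = 405 (c = 5*(-3)⁴ = 5*81 = 405)
K = 4
y = -4856 (y = 4 - 12*405 = 4 - 4860 = -4856)
A(Y) = -4856
A(-316) + 189860 = -4856 + 189860 = 185004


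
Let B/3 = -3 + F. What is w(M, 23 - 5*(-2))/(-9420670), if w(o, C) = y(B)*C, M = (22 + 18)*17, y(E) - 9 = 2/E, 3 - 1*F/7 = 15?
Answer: -25817/819598290 ≈ -3.1500e-5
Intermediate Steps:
F = -84 (F = 21 - 7*15 = 21 - 105 = -84)
B = -261 (B = 3*(-3 - 84) = 3*(-87) = -261)
y(E) = 9 + 2/E
M = 680 (M = 40*17 = 680)
w(o, C) = 2347*C/261 (w(o, C) = (9 + 2/(-261))*C = (9 + 2*(-1/261))*C = (9 - 2/261)*C = 2347*C/261)
w(M, 23 - 5*(-2))/(-9420670) = (2347*(23 - 5*(-2))/261)/(-9420670) = (2347*(23 + 10)/261)*(-1/9420670) = ((2347/261)*33)*(-1/9420670) = (25817/87)*(-1/9420670) = -25817/819598290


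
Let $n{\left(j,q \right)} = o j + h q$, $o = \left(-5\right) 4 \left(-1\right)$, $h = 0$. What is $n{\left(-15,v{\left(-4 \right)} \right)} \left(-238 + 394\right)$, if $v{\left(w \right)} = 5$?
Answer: $-46800$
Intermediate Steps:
$o = 20$ ($o = \left(-20\right) \left(-1\right) = 20$)
$n{\left(j,q \right)} = 20 j$ ($n{\left(j,q \right)} = 20 j + 0 q = 20 j + 0 = 20 j$)
$n{\left(-15,v{\left(-4 \right)} \right)} \left(-238 + 394\right) = 20 \left(-15\right) \left(-238 + 394\right) = \left(-300\right) 156 = -46800$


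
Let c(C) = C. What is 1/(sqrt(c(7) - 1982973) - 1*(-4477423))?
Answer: 4477423/20047318703895 - I*sqrt(1982966)/20047318703895 ≈ 2.2334e-7 - 7.0243e-11*I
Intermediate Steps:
1/(sqrt(c(7) - 1982973) - 1*(-4477423)) = 1/(sqrt(7 - 1982973) - 1*(-4477423)) = 1/(sqrt(-1982966) + 4477423) = 1/(I*sqrt(1982966) + 4477423) = 1/(4477423 + I*sqrt(1982966))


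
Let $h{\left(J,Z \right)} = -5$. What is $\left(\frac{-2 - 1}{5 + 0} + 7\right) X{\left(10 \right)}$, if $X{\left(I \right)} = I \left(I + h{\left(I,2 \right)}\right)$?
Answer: $320$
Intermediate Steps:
$X{\left(I \right)} = I \left(-5 + I\right)$ ($X{\left(I \right)} = I \left(I - 5\right) = I \left(-5 + I\right)$)
$\left(\frac{-2 - 1}{5 + 0} + 7\right) X{\left(10 \right)} = \left(\frac{-2 - 1}{5 + 0} + 7\right) 10 \left(-5 + 10\right) = \left(- \frac{3}{5} + 7\right) 10 \cdot 5 = \left(\left(-3\right) \frac{1}{5} + 7\right) 50 = \left(- \frac{3}{5} + 7\right) 50 = \frac{32}{5} \cdot 50 = 320$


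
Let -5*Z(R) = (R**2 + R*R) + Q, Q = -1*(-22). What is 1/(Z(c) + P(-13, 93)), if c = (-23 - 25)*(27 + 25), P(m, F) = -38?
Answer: -5/12460244 ≈ -4.0128e-7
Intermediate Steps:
Q = 22
c = -2496 (c = -48*52 = -2496)
Z(R) = -22/5 - 2*R**2/5 (Z(R) = -((R**2 + R*R) + 22)/5 = -((R**2 + R**2) + 22)/5 = -(2*R**2 + 22)/5 = -(22 + 2*R**2)/5 = -22/5 - 2*R**2/5)
1/(Z(c) + P(-13, 93)) = 1/((-22/5 - 2/5*(-2496)**2) - 38) = 1/((-22/5 - 2/5*6230016) - 38) = 1/((-22/5 - 12460032/5) - 38) = 1/(-12460054/5 - 38) = 1/(-12460244/5) = -5/12460244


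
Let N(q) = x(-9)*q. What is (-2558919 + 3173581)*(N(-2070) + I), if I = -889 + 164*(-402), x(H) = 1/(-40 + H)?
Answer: -2011151321506/49 ≈ -4.1044e+10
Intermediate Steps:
N(q) = -q/49 (N(q) = q/(-40 - 9) = q/(-49) = -q/49)
I = -66817 (I = -889 - 65928 = -66817)
(-2558919 + 3173581)*(N(-2070) + I) = (-2558919 + 3173581)*(-1/49*(-2070) - 66817) = 614662*(2070/49 - 66817) = 614662*(-3271963/49) = -2011151321506/49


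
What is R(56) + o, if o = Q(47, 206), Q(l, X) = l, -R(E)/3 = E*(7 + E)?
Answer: -10537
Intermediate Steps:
R(E) = -3*E*(7 + E)
o = 47
R(56) + o = -3*56*(7 + 56) + 47 = -3*56*63 + 47 = -10584 + 47 = -10537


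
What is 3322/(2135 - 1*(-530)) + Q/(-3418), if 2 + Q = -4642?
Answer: 11865428/4554485 ≈ 2.6052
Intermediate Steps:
Q = -4644 (Q = -2 - 4642 = -4644)
3322/(2135 - 1*(-530)) + Q/(-3418) = 3322/(2135 - 1*(-530)) - 4644/(-3418) = 3322/(2135 + 530) - 4644*(-1/3418) = 3322/2665 + 2322/1709 = 11865428/4554485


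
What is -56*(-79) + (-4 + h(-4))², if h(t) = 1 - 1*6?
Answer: 4505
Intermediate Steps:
h(t) = -5 (h(t) = 1 - 6 = -5)
-56*(-79) + (-4 + h(-4))² = -56*(-79) + (-4 - 5)² = 4424 + (-9)² = 4424 + 81 = 4505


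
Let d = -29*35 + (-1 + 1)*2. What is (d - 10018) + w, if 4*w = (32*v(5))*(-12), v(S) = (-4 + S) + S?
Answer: -11609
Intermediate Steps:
v(S) = -4 + 2*S
w = -576 (w = ((32*(-4 + 2*5))*(-12))/4 = ((32*(-4 + 10))*(-12))/4 = ((32*6)*(-12))/4 = (192*(-12))/4 = (¼)*(-2304) = -576)
d = -1015 (d = -1015 + 0*2 = -1015 + 0 = -1015)
(d - 10018) + w = (-1015 - 10018) - 576 = -11033 - 576 = -11609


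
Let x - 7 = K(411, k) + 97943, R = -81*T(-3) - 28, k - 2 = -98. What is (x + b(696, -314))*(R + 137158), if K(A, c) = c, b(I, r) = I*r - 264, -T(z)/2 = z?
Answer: -16527638376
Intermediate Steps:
k = -96 (k = 2 - 98 = -96)
T(z) = -2*z
b(I, r) = -264 + I*r
R = -514 (R = -(-162)*(-3) - 28 = -81*6 - 28 = -486 - 28 = -514)
x = 97854 (x = 7 + (-96 + 97943) = 7 + 97847 = 97854)
(x + b(696, -314))*(R + 137158) = (97854 + (-264 + 696*(-314)))*(-514 + 137158) = (97854 + (-264 - 218544))*136644 = (97854 - 218808)*136644 = -120954*136644 = -16527638376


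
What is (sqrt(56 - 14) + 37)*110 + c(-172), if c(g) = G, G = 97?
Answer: 4167 + 110*sqrt(42) ≈ 4879.9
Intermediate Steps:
c(g) = 97
(sqrt(56 - 14) + 37)*110 + c(-172) = (sqrt(56 - 14) + 37)*110 + 97 = (sqrt(42) + 37)*110 + 97 = (37 + sqrt(42))*110 + 97 = (4070 + 110*sqrt(42)) + 97 = 4167 + 110*sqrt(42)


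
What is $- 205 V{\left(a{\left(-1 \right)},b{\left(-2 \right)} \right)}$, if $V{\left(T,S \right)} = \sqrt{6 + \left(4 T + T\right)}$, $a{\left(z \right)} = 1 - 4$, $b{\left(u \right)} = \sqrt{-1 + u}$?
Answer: $- 615 i \approx - 615.0 i$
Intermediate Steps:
$a{\left(z \right)} = -3$
$V{\left(T,S \right)} = \sqrt{6 + 5 T}$
$- 205 V{\left(a{\left(-1 \right)},b{\left(-2 \right)} \right)} = - 205 \sqrt{6 + 5 \left(-3\right)} = - 205 \sqrt{6 - 15} = - 205 \sqrt{-9} = - 205 \cdot 3 i = - 615 i$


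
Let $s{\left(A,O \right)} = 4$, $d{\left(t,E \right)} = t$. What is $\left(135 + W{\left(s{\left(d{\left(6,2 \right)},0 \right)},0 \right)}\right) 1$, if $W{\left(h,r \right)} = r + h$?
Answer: $139$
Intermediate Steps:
$W{\left(h,r \right)} = h + r$
$\left(135 + W{\left(s{\left(d{\left(6,2 \right)},0 \right)},0 \right)}\right) 1 = \left(135 + \left(4 + 0\right)\right) 1 = \left(135 + 4\right) 1 = 139 \cdot 1 = 139$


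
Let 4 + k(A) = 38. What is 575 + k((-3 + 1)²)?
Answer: 609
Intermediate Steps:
k(A) = 34 (k(A) = -4 + 38 = 34)
575 + k((-3 + 1)²) = 575 + 34 = 609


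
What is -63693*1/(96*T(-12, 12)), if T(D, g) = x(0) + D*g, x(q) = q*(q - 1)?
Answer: 2359/512 ≈ 4.6074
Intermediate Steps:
x(q) = q*(-1 + q)
T(D, g) = D*g (T(D, g) = 0*(-1 + 0) + D*g = 0*(-1) + D*g = 0 + D*g = D*g)
-63693*1/(96*T(-12, 12)) = -63693/(-12*12*96) = -63693/((-144*96)) = -63693/(-13824) = -63693*(-1/13824) = 2359/512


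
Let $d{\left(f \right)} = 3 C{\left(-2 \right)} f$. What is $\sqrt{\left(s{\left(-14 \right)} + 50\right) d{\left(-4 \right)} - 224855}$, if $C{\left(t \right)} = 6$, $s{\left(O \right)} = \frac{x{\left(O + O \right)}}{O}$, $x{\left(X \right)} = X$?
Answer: $17 i \sqrt{791} \approx 478.12 i$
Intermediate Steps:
$s{\left(O \right)} = 2$ ($s{\left(O \right)} = \frac{O + O}{O} = \frac{2 O}{O} = 2$)
$d{\left(f \right)} = 18 f$ ($d{\left(f \right)} = 3 \cdot 6 f = 18 f$)
$\sqrt{\left(s{\left(-14 \right)} + 50\right) d{\left(-4 \right)} - 224855} = \sqrt{\left(2 + 50\right) 18 \left(-4\right) - 224855} = \sqrt{52 \left(-72\right) - 224855} = \sqrt{-3744 - 224855} = \sqrt{-228599} = 17 i \sqrt{791}$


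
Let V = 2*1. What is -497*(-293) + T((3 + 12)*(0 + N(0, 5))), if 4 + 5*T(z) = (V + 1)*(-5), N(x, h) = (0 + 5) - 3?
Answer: 728086/5 ≈ 1.4562e+5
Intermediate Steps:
V = 2
N(x, h) = 2 (N(x, h) = 5 - 3 = 2)
T(z) = -19/5 (T(z) = -⅘ + ((2 + 1)*(-5))/5 = -⅘ + (3*(-5))/5 = -⅘ + (⅕)*(-15) = -⅘ - 3 = -19/5)
-497*(-293) + T((3 + 12)*(0 + N(0, 5))) = -497*(-293) - 19/5 = 145621 - 19/5 = 728086/5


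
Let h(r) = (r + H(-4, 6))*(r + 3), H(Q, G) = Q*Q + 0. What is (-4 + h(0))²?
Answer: 1936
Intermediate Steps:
H(Q, G) = Q² (H(Q, G) = Q² + 0 = Q²)
h(r) = (3 + r)*(16 + r) (h(r) = (r + (-4)²)*(r + 3) = (r + 16)*(3 + r) = (16 + r)*(3 + r) = (3 + r)*(16 + r))
(-4 + h(0))² = (-4 + (48 + 0² + 19*0))² = (-4 + (48 + 0 + 0))² = (-4 + 48)² = 44² = 1936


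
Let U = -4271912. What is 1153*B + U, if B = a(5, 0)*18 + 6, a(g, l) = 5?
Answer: -4161224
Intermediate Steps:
B = 96 (B = 5*18 + 6 = 90 + 6 = 96)
1153*B + U = 1153*96 - 4271912 = 110688 - 4271912 = -4161224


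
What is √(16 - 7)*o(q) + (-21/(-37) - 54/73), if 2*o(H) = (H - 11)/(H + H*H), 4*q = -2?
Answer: 185904/2701 ≈ 68.828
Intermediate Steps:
q = -½ (q = (¼)*(-2) = -½ ≈ -0.50000)
o(H) = (-11 + H)/(2*(H + H²)) (o(H) = ((H - 11)/(H + H*H))/2 = ((-11 + H)/(H + H²))/2 = (-11 + H)/(2*(H + H²)))
√(16 - 7)*o(q) + (-21/(-37) - 54/73) = √(16 - 7)*((-11 - ½)/(2*(-½)*(1 - ½))) + (-21/(-37) - 54/73) = √9*((½)*(-2)*(-23/2)/(½)) + (-21*(-1/37) - 54*1/73) = 3*((½)*(-2)*2*(-23/2)) + (21/37 - 54/73) = 3*23 - 465/2701 = 69 - 465/2701 = 185904/2701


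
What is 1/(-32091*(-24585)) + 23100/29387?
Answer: 18224912157887/23185086264945 ≈ 0.78606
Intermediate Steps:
1/(-32091*(-24585)) + 23100/29387 = -1/32091*(-1/24585) + 23100*(1/29387) = 1/788957235 + 23100/29387 = 18224912157887/23185086264945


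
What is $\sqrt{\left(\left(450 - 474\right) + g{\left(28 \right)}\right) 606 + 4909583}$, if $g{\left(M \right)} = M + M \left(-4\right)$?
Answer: $\sqrt{4844135} \approx 2200.9$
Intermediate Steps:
$g{\left(M \right)} = - 3 M$ ($g{\left(M \right)} = M - 4 M = - 3 M$)
$\sqrt{\left(\left(450 - 474\right) + g{\left(28 \right)}\right) 606 + 4909583} = \sqrt{\left(\left(450 - 474\right) - 84\right) 606 + 4909583} = \sqrt{\left(-24 - 84\right) 606 + 4909583} = \sqrt{\left(-108\right) 606 + 4909583} = \sqrt{-65448 + 4909583} = \sqrt{4844135}$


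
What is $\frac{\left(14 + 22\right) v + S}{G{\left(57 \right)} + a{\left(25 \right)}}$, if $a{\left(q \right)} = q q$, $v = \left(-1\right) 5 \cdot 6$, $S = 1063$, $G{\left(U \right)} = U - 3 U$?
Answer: $- \frac{17}{511} \approx -0.033268$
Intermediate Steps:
$G{\left(U \right)} = - 2 U$
$v = -30$ ($v = \left(-5\right) 6 = -30$)
$a{\left(q \right)} = q^{2}$
$\frac{\left(14 + 22\right) v + S}{G{\left(57 \right)} + a{\left(25 \right)}} = \frac{\left(14 + 22\right) \left(-30\right) + 1063}{\left(-2\right) 57 + 25^{2}} = \frac{36 \left(-30\right) + 1063}{-114 + 625} = \frac{-1080 + 1063}{511} = \left(-17\right) \frac{1}{511} = - \frac{17}{511}$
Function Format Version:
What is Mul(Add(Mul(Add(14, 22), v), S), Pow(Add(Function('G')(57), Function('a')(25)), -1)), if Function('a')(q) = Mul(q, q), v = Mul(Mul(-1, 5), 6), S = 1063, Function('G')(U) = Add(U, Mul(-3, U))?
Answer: Rational(-17, 511) ≈ -0.033268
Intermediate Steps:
Function('G')(U) = Mul(-2, U)
v = -30 (v = Mul(-5, 6) = -30)
Function('a')(q) = Pow(q, 2)
Mul(Add(Mul(Add(14, 22), v), S), Pow(Add(Function('G')(57), Function('a')(25)), -1)) = Mul(Add(Mul(Add(14, 22), -30), 1063), Pow(Add(Mul(-2, 57), Pow(25, 2)), -1)) = Mul(Add(Mul(36, -30), 1063), Pow(Add(-114, 625), -1)) = Mul(Add(-1080, 1063), Pow(511, -1)) = Mul(-17, Rational(1, 511)) = Rational(-17, 511)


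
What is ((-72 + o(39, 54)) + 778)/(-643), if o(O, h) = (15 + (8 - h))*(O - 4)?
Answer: 379/643 ≈ 0.58942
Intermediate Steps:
o(O, h) = (-4 + O)*(23 - h) (o(O, h) = (23 - h)*(-4 + O) = (-4 + O)*(23 - h))
((-72 + o(39, 54)) + 778)/(-643) = ((-72 + (-92 + 4*54 + 23*39 - 1*39*54)) + 778)/(-643) = ((-72 + (-92 + 216 + 897 - 2106)) + 778)*(-1/643) = ((-72 - 1085) + 778)*(-1/643) = (-1157 + 778)*(-1/643) = -379*(-1/643) = 379/643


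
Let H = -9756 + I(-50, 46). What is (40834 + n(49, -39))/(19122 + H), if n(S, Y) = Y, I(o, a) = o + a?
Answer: 40795/9362 ≈ 4.3575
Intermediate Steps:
I(o, a) = a + o
H = -9760 (H = -9756 + (46 - 50) = -9756 - 4 = -9760)
(40834 + n(49, -39))/(19122 + H) = (40834 - 39)/(19122 - 9760) = 40795/9362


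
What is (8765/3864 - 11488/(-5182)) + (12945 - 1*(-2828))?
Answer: 157958250283/10011624 ≈ 15777.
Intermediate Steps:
(8765/3864 - 11488/(-5182)) + (12945 - 1*(-2828)) = (8765*(1/3864) - 11488*(-1/5182)) + (12945 + 2828) = (8765/3864 + 5744/2591) + 15773 = 44904931/10011624 + 15773 = 157958250283/10011624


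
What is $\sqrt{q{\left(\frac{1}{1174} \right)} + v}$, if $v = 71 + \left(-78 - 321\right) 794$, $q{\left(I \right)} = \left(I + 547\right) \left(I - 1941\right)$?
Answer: $\frac{i \sqrt{1899902728067}}{1174} \approx 1174.1 i$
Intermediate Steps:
$q{\left(I \right)} = \left(-1941 + I\right) \left(547 + I\right)$ ($q{\left(I \right)} = \left(547 + I\right) \left(-1941 + I\right) = \left(-1941 + I\right) \left(547 + I\right)$)
$v = -316735$ ($v = 71 + \left(-78 - 321\right) 794 = 71 - 316806 = -316735$)
$\sqrt{q{\left(\frac{1}{1174} \right)} + v} = \sqrt{\left(-1061727 + \left(\frac{1}{1174}\right)^{2} - \frac{1394}{1174}\right) - 316735} = \sqrt{\left(-1061727 + \left(\frac{1}{1174}\right)^{2} - \frac{697}{587}\right) - 316735} = \sqrt{\left(-1061727 + \frac{1}{1378276} - \frac{697}{587}\right) - 316735} = \sqrt{- \frac{1463354479207}{1378276} - 316735} = \sqrt{- \frac{1899902728067}{1378276}} = \frac{i \sqrt{1899902728067}}{1174}$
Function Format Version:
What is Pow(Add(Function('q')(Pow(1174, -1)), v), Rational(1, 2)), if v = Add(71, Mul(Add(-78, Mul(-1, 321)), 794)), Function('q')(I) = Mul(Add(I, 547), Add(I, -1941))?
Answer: Mul(Rational(1, 1174), I, Pow(1899902728067, Rational(1, 2))) ≈ Mul(1174.1, I)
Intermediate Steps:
Function('q')(I) = Mul(Add(-1941, I), Add(547, I)) (Function('q')(I) = Mul(Add(547, I), Add(-1941, I)) = Mul(Add(-1941, I), Add(547, I)))
v = -316735 (v = Add(71, Mul(Add(-78, -321), 794)) = Add(71, Mul(-399, 794)) = Add(71, -316806) = -316735)
Pow(Add(Function('q')(Pow(1174, -1)), v), Rational(1, 2)) = Pow(Add(Add(-1061727, Pow(Pow(1174, -1), 2), Mul(-1394, Pow(1174, -1))), -316735), Rational(1, 2)) = Pow(Add(Add(-1061727, Pow(Rational(1, 1174), 2), Mul(-1394, Rational(1, 1174))), -316735), Rational(1, 2)) = Pow(Add(Add(-1061727, Rational(1, 1378276), Rational(-697, 587)), -316735), Rational(1, 2)) = Pow(Add(Rational(-1463354479207, 1378276), -316735), Rational(1, 2)) = Pow(Rational(-1899902728067, 1378276), Rational(1, 2)) = Mul(Rational(1, 1174), I, Pow(1899902728067, Rational(1, 2)))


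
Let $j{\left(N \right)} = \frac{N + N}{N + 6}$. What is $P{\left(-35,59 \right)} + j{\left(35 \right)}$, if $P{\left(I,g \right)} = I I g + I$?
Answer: $\frac{2961910}{41} \approx 72242.0$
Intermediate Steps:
$P{\left(I,g \right)} = I + g I^{2}$ ($P{\left(I,g \right)} = I^{2} g + I = g I^{2} + I = I + g I^{2}$)
$j{\left(N \right)} = \frac{2 N}{6 + N}$
$P{\left(-35,59 \right)} + j{\left(35 \right)} = - 35 \left(1 - 2065\right) + 2 \cdot 35 \frac{1}{6 + 35} = - 35 \left(1 - 2065\right) + 2 \cdot 35 \cdot \frac{1}{41} = \left(-35\right) \left(-2064\right) + 2 \cdot 35 \cdot \frac{1}{41} = 72240 + \frac{70}{41} = \frac{2961910}{41}$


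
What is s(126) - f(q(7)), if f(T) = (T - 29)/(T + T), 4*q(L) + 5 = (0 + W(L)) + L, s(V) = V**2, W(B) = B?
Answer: 285875/18 ≈ 15882.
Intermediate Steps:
q(L) = -5/4 + L/2 (q(L) = -5/4 + ((0 + L) + L)/4 = -5/4 + (L + L)/4 = -5/4 + (2*L)/4 = -5/4 + L/2)
f(T) = (-29 + T)/(2*T) (f(T) = (-29 + T)/((2*T)) = (-29 + T)*(1/(2*T)) = (-29 + T)/(2*T))
s(126) - f(q(7)) = 126**2 - (-29 + (-5/4 + (1/2)*7))/(2*(-5/4 + (1/2)*7)) = 15876 - (-29 + (-5/4 + 7/2))/(2*(-5/4 + 7/2)) = 15876 - (-29 + 9/4)/(2*9/4) = 15876 - 4*(-107)/(2*9*4) = 15876 - 1*(-107/18) = 15876 + 107/18 = 285875/18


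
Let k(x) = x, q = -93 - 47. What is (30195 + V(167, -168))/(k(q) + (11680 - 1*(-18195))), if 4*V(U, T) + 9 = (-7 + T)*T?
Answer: 150171/118940 ≈ 1.2626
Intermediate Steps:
q = -140
V(U, T) = -9/4 + T*(-7 + T)/4 (V(U, T) = -9/4 + ((-7 + T)*T)/4 = -9/4 + (T*(-7 + T))/4 = -9/4 + T*(-7 + T)/4)
(30195 + V(167, -168))/(k(q) + (11680 - 1*(-18195))) = (30195 + (-9/4 - 7/4*(-168) + (¼)*(-168)²))/(-140 + (11680 - 1*(-18195))) = (30195 + (-9/4 + 294 + (¼)*28224))/(-140 + (11680 + 18195)) = (30195 + (-9/4 + 294 + 7056))/(-140 + 29875) = (30195 + 29391/4)/29735 = (150171/4)*(1/29735) = 150171/118940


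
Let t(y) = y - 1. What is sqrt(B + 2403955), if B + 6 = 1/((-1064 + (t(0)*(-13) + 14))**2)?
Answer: sqrt(2585132232182)/1037 ≈ 1550.5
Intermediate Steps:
t(y) = -1 + y
B = -6452213/1075369 (B = -6 + 1/((-1064 + ((-1 + 0)*(-13) + 14))**2) = -6 + 1/((-1064 + (-1*(-13) + 14))**2) = -6 + 1/((-1064 + (13 + 14))**2) = -6 + 1/((-1064 + 27)**2) = -6 + 1/((-1037)**2) = -6 + 1/1075369 = -6452213/1075369 ≈ -6.0000)
sqrt(B + 2403955) = sqrt(-6452213/1075369 + 2403955) = sqrt(2585132232182/1075369) = sqrt(2585132232182)/1037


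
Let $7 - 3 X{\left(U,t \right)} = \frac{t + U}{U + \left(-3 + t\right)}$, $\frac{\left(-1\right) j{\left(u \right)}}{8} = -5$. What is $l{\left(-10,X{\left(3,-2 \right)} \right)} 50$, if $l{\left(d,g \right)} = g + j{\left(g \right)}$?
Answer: $2125$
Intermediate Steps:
$j{\left(u \right)} = 40$ ($j{\left(u \right)} = \left(-8\right) \left(-5\right) = 40$)
$X{\left(U,t \right)} = \frac{7}{3} - \frac{U + t}{3 \left(-3 + U + t\right)}$ ($X{\left(U,t \right)} = \frac{7}{3} - \frac{\left(t + U\right) \frac{1}{U + \left(-3 + t\right)}}{3} = \frac{7}{3} - \frac{\left(U + t\right) \frac{1}{-3 + U + t}}{3} = \frac{7}{3} - \frac{\frac{1}{-3 + U + t} \left(U + t\right)}{3} = \frac{7}{3} - \frac{U + t}{3 \left(-3 + U + t\right)}$)
$l{\left(d,g \right)} = 40 + g$ ($l{\left(d,g \right)} = g + 40 = 40 + g$)
$l{\left(-10,X{\left(3,-2 \right)} \right)} 50 = \left(40 + \frac{-7 + 2 \cdot 3 + 2 \left(-2\right)}{-3 + 3 - 2}\right) 50 = \left(40 + \frac{-7 + 6 - 4}{-2}\right) 50 = \left(40 - - \frac{5}{2}\right) 50 = \left(40 + \frac{5}{2}\right) 50 = \frac{85}{2} \cdot 50 = 2125$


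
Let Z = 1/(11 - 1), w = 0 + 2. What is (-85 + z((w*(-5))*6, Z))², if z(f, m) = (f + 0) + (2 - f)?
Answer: 6889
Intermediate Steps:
w = 2
Z = ⅒ (Z = 1/10 = ⅒ ≈ 0.10000)
z(f, m) = 2 (z(f, m) = f + (2 - f) = 2)
(-85 + z((w*(-5))*6, Z))² = (-85 + 2)² = (-83)² = 6889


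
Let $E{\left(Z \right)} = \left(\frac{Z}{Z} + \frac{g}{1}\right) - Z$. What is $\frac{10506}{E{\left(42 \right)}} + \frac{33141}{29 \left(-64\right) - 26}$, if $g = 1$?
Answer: $- \frac{5274483}{18820} \approx -280.26$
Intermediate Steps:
$E{\left(Z \right)} = 2 - Z$ ($E{\left(Z \right)} = \left(\frac{Z}{Z} + 1 \cdot 1^{-1}\right) - Z = \left(1 + 1 \cdot 1\right) - Z = \left(1 + 1\right) - Z = 2 - Z$)
$\frac{10506}{E{\left(42 \right)}} + \frac{33141}{29 \left(-64\right) - 26} = \frac{10506}{2 - 42} + \frac{33141}{29 \left(-64\right) - 26} = \frac{10506}{2 - 42} + \frac{33141}{-1856 - 26} = \frac{10506}{-40} + \frac{33141}{-1882} = 10506 \left(- \frac{1}{40}\right) + 33141 \left(- \frac{1}{1882}\right) = - \frac{5253}{20} - \frac{33141}{1882} = - \frac{5274483}{18820}$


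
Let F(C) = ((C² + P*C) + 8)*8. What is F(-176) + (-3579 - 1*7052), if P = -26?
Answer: 273849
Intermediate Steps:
F(C) = 64 - 208*C + 8*C² (F(C) = ((C² - 26*C) + 8)*8 = (8 + C² - 26*C)*8 = 64 - 208*C + 8*C²)
F(-176) + (-3579 - 1*7052) = (64 - 208*(-176) + 8*(-176)²) + (-3579 - 1*7052) = (64 + 36608 + 8*30976) + (-3579 - 7052) = (64 + 36608 + 247808) - 10631 = 284480 - 10631 = 273849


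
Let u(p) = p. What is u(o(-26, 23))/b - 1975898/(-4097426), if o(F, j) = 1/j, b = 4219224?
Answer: 95872699074961/198811518350376 ≈ 0.48223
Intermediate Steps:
u(o(-26, 23))/b - 1975898/(-4097426) = 1/(23*4219224) - 1975898/(-4097426) = (1/23)*(1/4219224) - 1975898*(-1/4097426) = 1/97042152 + 987949/2048713 = 95872699074961/198811518350376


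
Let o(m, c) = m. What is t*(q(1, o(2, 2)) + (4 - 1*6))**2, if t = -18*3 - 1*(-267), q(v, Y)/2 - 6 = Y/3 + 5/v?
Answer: 290816/3 ≈ 96939.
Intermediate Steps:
q(v, Y) = 12 + 10/v + 2*Y/3 (q(v, Y) = 12 + 2*(Y/3 + 5/v) = 12 + 2*(5/v + Y/3) = 12 + (10/v + 2*Y/3) = 12 + 10/v + 2*Y/3)
t = 213 (t = -54 + 267 = 213)
t*(q(1, o(2, 2)) + (4 - 1*6))**2 = 213*((12 + 10/1 + (2/3)*2) + (4 - 1*6))**2 = 213*((12 + 10*1 + 4/3) + (4 - 6))**2 = 213*((12 + 10 + 4/3) - 2)**2 = 213*(70/3 - 2)**2 = 213*(64/3)**2 = 213*(4096/9) = 290816/3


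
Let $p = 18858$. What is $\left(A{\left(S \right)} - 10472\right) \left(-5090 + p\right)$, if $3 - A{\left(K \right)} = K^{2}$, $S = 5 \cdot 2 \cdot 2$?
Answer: $-149644392$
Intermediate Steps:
$S = 20$ ($S = 10 \cdot 2 = 20$)
$A{\left(K \right)} = 3 - K^{2}$
$\left(A{\left(S \right)} - 10472\right) \left(-5090 + p\right) = \left(\left(3 - 20^{2}\right) - 10472\right) \left(-5090 + 18858\right) = \left(\left(3 - 400\right) - 10472\right) 13768 = \left(-397 - 10472\right) 13768 = \left(-10869\right) 13768 = -149644392$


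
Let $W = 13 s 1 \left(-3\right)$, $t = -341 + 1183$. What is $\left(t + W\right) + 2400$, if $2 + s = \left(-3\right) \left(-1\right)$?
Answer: $3203$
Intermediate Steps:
$s = 1$ ($s = -2 - -3 = -2 + 3 = 1$)
$t = 842$
$W = -39$ ($W = 13 \cdot 1 \cdot 1 \left(-3\right) = 13 \left(-3\right) = -39$)
$\left(t + W\right) + 2400 = \left(842 - 39\right) + 2400 = 803 + 2400 = 3203$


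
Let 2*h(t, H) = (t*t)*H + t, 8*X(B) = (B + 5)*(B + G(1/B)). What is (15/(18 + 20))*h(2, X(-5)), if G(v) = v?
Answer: 15/38 ≈ 0.39474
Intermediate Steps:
X(B) = (5 + B)*(B + 1/B)/8 (X(B) = ((B + 5)*(B + 1/B))/8 = ((5 + B)*(B + 1/B))/8 = (5 + B)*(B + 1/B)/8)
h(t, H) = t/2 + H*t**2/2 (h(t, H) = ((t*t)*H + t)/2 = (t**2*H + t)/2 = (H*t**2 + t)/2 = (t + H*t**2)/2 = t/2 + H*t**2/2)
(15/(18 + 20))*h(2, X(-5)) = (15/(18 + 20))*((1/2)*2*(1 + ((1/8)*(5 - 5*(1 + (-5)**2 + 5*(-5)))/(-5))*2)) = (15/38)*((1/2)*2*(1 + ((1/8)*(-1/5)*(5 - 5*(1 + 25 - 25)))*2)) = ((1/38)*15)*((1/2)*2*(1 + ((1/8)*(-1/5)*(5 - 5*1))*2)) = 15*((1/2)*2*(1 + ((1/8)*(-1/5)*(5 - 5))*2))/38 = 15*((1/2)*2*(1 + ((1/8)*(-1/5)*0)*2))/38 = 15*((1/2)*2*(1 + 0*2))/38 = 15*((1/2)*2*(1 + 0))/38 = 15*((1/2)*2*1)/38 = (15/38)*1 = 15/38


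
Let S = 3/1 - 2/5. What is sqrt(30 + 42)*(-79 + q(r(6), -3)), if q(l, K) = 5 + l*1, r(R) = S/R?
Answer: -2207*sqrt(2)/5 ≈ -624.23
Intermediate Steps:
S = 13/5 (S = 3*1 - 2*1/5 = 3 - 2/5 = 13/5 ≈ 2.6000)
r(R) = 13/(5*R)
q(l, K) = 5 + l
sqrt(30 + 42)*(-79 + q(r(6), -3)) = sqrt(30 + 42)*(-79 + (5 + (13/5)/6)) = sqrt(72)*(-79 + (5 + (13/5)*(1/6))) = (6*sqrt(2))*(-79 + (5 + 13/30)) = (6*sqrt(2))*(-79 + 163/30) = (6*sqrt(2))*(-2207/30) = -2207*sqrt(2)/5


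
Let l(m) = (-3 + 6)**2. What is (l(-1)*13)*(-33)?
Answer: -3861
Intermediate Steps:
l(m) = 9 (l(m) = 3**2 = 9)
(l(-1)*13)*(-33) = (9*13)*(-33) = 117*(-33) = -3861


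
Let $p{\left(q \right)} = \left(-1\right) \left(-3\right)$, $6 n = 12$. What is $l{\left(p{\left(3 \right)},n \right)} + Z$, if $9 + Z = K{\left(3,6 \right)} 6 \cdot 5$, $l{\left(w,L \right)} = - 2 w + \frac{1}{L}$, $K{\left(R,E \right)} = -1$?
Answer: $- \frac{89}{2} \approx -44.5$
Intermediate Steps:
$n = 2$ ($n = \frac{1}{6} \cdot 12 = 2$)
$p{\left(q \right)} = 3$
$l{\left(w,L \right)} = \frac{1}{L} - 2 w$
$Z = -39$ ($Z = -9 - 6 \cdot 5 = -9 - 30 = -39$)
$l{\left(p{\left(3 \right)},n \right)} + Z = \left(\frac{1}{2} - 6\right) - 39 = - \frac{11}{2} - 39 = - \frac{89}{2}$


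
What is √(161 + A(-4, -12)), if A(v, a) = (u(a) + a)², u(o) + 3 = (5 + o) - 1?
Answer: √690 ≈ 26.268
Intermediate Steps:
u(o) = 1 + o (u(o) = -3 + ((5 + o) - 1) = -3 + (4 + o) = 1 + o)
A(v, a) = (1 + 2*a)² (A(v, a) = ((1 + a) + a)² = (1 + 2*a)²)
√(161 + A(-4, -12)) = √(161 + (1 + 2*(-12))²) = √(161 + (1 - 24)²) = √(161 + (-23)²) = √(161 + 529) = √690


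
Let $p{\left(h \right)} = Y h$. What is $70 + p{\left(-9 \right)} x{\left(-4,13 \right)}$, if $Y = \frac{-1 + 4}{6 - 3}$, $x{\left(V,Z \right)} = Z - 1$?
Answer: $-38$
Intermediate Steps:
$x{\left(V,Z \right)} = -1 + Z$
$Y = 1$ ($Y = \frac{3}{3} = 3 \cdot \frac{1}{3} = 1$)
$p{\left(h \right)} = h$ ($p{\left(h \right)} = 1 h = h$)
$70 + p{\left(-9 \right)} x{\left(-4,13 \right)} = 70 - 9 \left(-1 + 13\right) = 70 - 108 = -38$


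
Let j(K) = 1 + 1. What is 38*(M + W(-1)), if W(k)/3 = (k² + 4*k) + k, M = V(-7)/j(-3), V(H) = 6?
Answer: -342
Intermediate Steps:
j(K) = 2
M = 3 (M = 6/2 = 6*(½) = 3)
W(k) = 3*k² + 15*k (W(k) = 3*((k² + 4*k) + k) = 3*(k² + 5*k) = 3*k² + 15*k)
38*(M + W(-1)) = 38*(3 + 3*(-1)*(5 - 1)) = 38*(3 + 3*(-1)*4) = 38*(3 - 12) = 38*(-9) = -342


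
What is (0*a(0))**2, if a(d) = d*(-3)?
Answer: 0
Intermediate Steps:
a(d) = -3*d
(0*a(0))**2 = (0*(-3*0))**2 = (0*0)**2 = 0**2 = 0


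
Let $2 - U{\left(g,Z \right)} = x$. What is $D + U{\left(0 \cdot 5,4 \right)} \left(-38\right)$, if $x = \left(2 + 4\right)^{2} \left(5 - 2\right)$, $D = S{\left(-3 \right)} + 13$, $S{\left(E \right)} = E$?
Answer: $4038$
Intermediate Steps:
$D = 10$ ($D = -3 + 13 = 10$)
$x = 108$ ($x = 6^{2} \cdot 3 = 36 \cdot 3 = 108$)
$U{\left(g,Z \right)} = -106$ ($U{\left(g,Z \right)} = 2 - 108 = -106$)
$D + U{\left(0 \cdot 5,4 \right)} \left(-38\right) = 10 - -4028 = 10 + 4028 = 4038$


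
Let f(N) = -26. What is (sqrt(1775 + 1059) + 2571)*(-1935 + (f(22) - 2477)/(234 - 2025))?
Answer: -2967861274/597 - 3463082*sqrt(2834)/1791 ≈ -5.0742e+6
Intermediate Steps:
(sqrt(1775 + 1059) + 2571)*(-1935 + (f(22) - 2477)/(234 - 2025)) = (sqrt(1775 + 1059) + 2571)*(-1935 + (-26 - 2477)/(234 - 2025)) = (sqrt(2834) + 2571)*(-1935 - 2503/(-1791)) = (2571 + sqrt(2834))*(-1935 - 2503*(-1/1791)) = (2571 + sqrt(2834))*(-1935 + 2503/1791) = (2571 + sqrt(2834))*(-3463082/1791) = -2967861274/597 - 3463082*sqrt(2834)/1791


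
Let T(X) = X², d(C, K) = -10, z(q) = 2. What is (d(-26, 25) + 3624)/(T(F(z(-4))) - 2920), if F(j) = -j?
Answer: -1807/1458 ≈ -1.2394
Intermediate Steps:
(d(-26, 25) + 3624)/(T(F(z(-4))) - 2920) = (-10 + 3624)/((-1*2)² - 2920) = 3614/((-2)² - 2920) = 3614/(4 - 2920) = 3614/(-2916) = 3614*(-1/2916) = -1807/1458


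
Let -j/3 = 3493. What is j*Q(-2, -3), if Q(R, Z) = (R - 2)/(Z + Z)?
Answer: -6986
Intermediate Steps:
Q(R, Z) = (-2 + R)/(2*Z) (Q(R, Z) = (-2 + R)/((2*Z)) = (-2 + R)*(1/(2*Z)) = (-2 + R)/(2*Z))
j = -10479 (j = -3*3493 = -10479)
j*Q(-2, -3) = -10479*(-2 - 2)/(2*(-3)) = -10479*(-1)*(-4)/(2*3) = -10479*2/3 = -6986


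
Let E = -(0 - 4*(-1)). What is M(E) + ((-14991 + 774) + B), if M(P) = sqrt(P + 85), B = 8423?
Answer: -5785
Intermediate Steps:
E = -4 (E = -(0 + 4) = -1*4 = -4)
M(P) = sqrt(85 + P)
M(E) + ((-14991 + 774) + B) = sqrt(85 - 4) + ((-14991 + 774) + 8423) = sqrt(81) + (-14217 + 8423) = 9 - 5794 = -5785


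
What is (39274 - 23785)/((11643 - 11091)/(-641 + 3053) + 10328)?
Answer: 3113289/2075974 ≈ 1.4997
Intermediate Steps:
(39274 - 23785)/((11643 - 11091)/(-641 + 3053) + 10328) = 15489/(552/2412 + 10328) = 15489/(552*(1/2412) + 10328) = 15489/(46/201 + 10328) = 15489/(2075974/201) = 15489*(201/2075974) = 3113289/2075974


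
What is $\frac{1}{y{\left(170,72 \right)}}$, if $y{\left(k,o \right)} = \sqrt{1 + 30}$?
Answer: $\frac{\sqrt{31}}{31} \approx 0.17961$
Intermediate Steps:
$y{\left(k,o \right)} = \sqrt{31}$
$\frac{1}{y{\left(170,72 \right)}} = \frac{1}{\sqrt{31}} = \frac{\sqrt{31}}{31}$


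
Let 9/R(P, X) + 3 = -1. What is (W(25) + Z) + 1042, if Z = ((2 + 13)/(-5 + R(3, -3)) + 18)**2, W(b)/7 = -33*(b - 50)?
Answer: 5946541/841 ≈ 7070.8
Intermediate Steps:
W(b) = 11550 - 231*b (W(b) = 7*(-33*(b - 50)) = 7*(-33*(-50 + b)) = 7*(1650 - 33*b) = 11550 - 231*b)
R(P, X) = -9/4 (R(P, X) = 9/(-3 - 1) = 9/(-4) = 9*(-1/4) = -9/4)
Z = 213444/841 (Z = ((2 + 13)/(-5 - 9/4) + 18)**2 = (15/(-29/4) + 18)**2 = (15*(-4/29) + 18)**2 = (-60/29 + 18)**2 = (462/29)**2 = 213444/841 ≈ 253.80)
(W(25) + Z) + 1042 = ((11550 - 231*25) + 213444/841) + 1042 = ((11550 - 5775) + 213444/841) + 1042 = (5775 + 213444/841) + 1042 = 5070219/841 + 1042 = 5946541/841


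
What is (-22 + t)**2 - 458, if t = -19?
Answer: 1223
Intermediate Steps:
(-22 + t)**2 - 458 = (-22 - 19)**2 - 458 = (-41)**2 - 458 = 1681 - 458 = 1223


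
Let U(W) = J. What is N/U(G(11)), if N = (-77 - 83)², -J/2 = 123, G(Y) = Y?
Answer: -12800/123 ≈ -104.07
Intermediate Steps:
J = -246 (J = -2*123 = -246)
U(W) = -246
N = 25600 (N = (-160)² = 25600)
N/U(G(11)) = 25600/(-246) = 25600*(-1/246) = -12800/123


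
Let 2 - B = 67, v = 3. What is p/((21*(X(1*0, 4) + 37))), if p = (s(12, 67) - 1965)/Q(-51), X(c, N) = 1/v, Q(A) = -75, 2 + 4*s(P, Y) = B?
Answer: 7927/235200 ≈ 0.033703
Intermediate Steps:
B = -65 (B = 2 - 1*67 = 2 - 67 = -65)
s(P, Y) = -67/4 (s(P, Y) = -1/2 + (1/4)*(-65) = -1/2 - 65/4 = -67/4)
X(c, N) = 1/3
p = 7927/300 (p = (-67/4 - 1965)/(-75) = -7927/4*(-1/75) = 7927/300 ≈ 26.423)
p/((21*(X(1*0, 4) + 37))) = 7927/(300*((21*(1/3 + 37)))) = 7927/(300*((21*(112/3)))) = (7927/300)/784 = (7927/300)*(1/784) = 7927/235200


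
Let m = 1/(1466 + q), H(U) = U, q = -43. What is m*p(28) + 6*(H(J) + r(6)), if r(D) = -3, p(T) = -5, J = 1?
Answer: -17081/1423 ≈ -12.004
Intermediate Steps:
m = 1/1423 (m = 1/(1466 - 43) = 1/1423 ≈ 0.00070274)
m*p(28) + 6*(H(J) + r(6)) = (1/1423)*(-5) + 6*(1 - 3) = -5/1423 + 6*(-2) = -5/1423 - 12 = -17081/1423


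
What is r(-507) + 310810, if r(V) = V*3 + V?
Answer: 308782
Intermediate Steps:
r(V) = 4*V (r(V) = 3*V + V = 4*V)
r(-507) + 310810 = 4*(-507) + 310810 = -2028 + 310810 = 308782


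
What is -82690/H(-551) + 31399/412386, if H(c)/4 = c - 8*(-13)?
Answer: 83716519/1807221 ≈ 46.323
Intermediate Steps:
H(c) = 416 + 4*c (H(c) = 4*(c - 8*(-13)) = 4*(c + 104) = 4*(104 + c) = 416 + 4*c)
-82690/H(-551) + 31399/412386 = -82690/(416 + 4*(-551)) + 31399/412386 = -82690/(416 - 2204) + 31399*(1/412386) = -82690/(-1788) + 1847/24258 = -82690*(-1/1788) + 1847/24258 = 41345/894 + 1847/24258 = 83716519/1807221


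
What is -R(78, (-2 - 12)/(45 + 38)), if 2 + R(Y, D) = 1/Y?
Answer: 155/78 ≈ 1.9872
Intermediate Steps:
R(Y, D) = -2 + 1/Y
-R(78, (-2 - 12)/(45 + 38)) = -(-2 + 1/78) = -1*(-155/78) = 155/78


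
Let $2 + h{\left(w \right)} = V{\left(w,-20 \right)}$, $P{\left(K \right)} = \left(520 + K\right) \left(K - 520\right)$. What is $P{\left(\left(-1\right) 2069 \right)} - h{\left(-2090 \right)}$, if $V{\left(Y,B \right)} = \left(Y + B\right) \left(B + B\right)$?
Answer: $3925963$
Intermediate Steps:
$P{\left(K \right)} = \left(-520 + K\right) \left(520 + K\right)$ ($P{\left(K \right)} = \left(520 + K\right) \left(-520 + K\right) = \left(-520 + K\right) \left(520 + K\right)$)
$V{\left(Y,B \right)} = 2 B \left(B + Y\right)$ ($V{\left(Y,B \right)} = \left(B + Y\right) 2 B = 2 B \left(B + Y\right)$)
$h{\left(w \right)} = 798 - 40 w$ ($h{\left(w \right)} = -2 + 2 \left(-20\right) \left(-20 + w\right) = -2 - \left(-800 + 40 w\right) = 798 - 40 w$)
$P{\left(\left(-1\right) 2069 \right)} - h{\left(-2090 \right)} = \left(-270400 + \left(\left(-1\right) 2069\right)^{2}\right) - \left(798 - -83600\right) = \left(-270400 + \left(-2069\right)^{2}\right) - \left(798 + 83600\right) = \left(-270400 + 4280761\right) - 84398 = 4010361 - 84398 = 3925963$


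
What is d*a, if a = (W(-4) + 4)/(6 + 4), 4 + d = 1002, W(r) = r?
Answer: 0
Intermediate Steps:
d = 998 (d = -4 + 1002 = 998)
a = 0 (a = (-4 + 4)/(6 + 4) = 0/10 = 0*(⅒) = 0)
d*a = 998*0 = 0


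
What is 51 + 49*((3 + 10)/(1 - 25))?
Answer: 587/24 ≈ 24.458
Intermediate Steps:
51 + 49*((3 + 10)/(1 - 25)) = 51 + 49*(13/(-24)) = 51 + 49*(13*(-1/24)) = 51 + 49*(-13/24) = 51 - 637/24 = 587/24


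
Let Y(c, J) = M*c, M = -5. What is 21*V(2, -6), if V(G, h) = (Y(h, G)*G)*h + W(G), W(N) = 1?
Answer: -7539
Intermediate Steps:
Y(c, J) = -5*c
V(G, h) = 1 - 5*G*h² (V(G, h) = ((-5*h)*G)*h + 1 = (-5*G*h)*h + 1 = -5*G*h² + 1 = 1 - 5*G*h²)
21*V(2, -6) = 21*(1 - 5*2*(-6)²) = 21*(1 - 5*2*36) = 21*(1 - 360) = 21*(-359) = -7539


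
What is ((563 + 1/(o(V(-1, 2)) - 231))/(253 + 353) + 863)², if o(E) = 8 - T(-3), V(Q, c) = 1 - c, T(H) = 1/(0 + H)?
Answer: 122307844913398225/163869516864 ≈ 7.4637e+5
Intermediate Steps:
T(H) = 1/H
o(E) = 25/3 (o(E) = 8 - 1/(-3) = 8 - 1*(-⅓) = 8 + ⅓ = 25/3)
((563 + 1/(o(V(-1, 2)) - 231))/(253 + 353) + 863)² = ((563 + 1/(25/3 - 231))/(253 + 353) + 863)² = ((563 + 1/(-668/3))/606 + 863)² = ((563 - 3/668)*(1/606) + 863)² = ((376081/668)*(1/606) + 863)² = (376081/404808 + 863)² = (349725385/404808)² = 122307844913398225/163869516864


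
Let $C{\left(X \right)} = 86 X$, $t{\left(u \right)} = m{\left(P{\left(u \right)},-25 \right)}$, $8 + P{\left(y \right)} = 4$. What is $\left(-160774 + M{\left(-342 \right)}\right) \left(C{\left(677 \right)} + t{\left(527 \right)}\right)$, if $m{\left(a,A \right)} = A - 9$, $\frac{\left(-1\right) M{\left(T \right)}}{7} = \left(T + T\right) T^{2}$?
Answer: $32577299981304$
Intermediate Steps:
$P{\left(y \right)} = -4$ ($P{\left(y \right)} = -8 + 4 = -4$)
$M{\left(T \right)} = - 14 T^{3}$ ($M{\left(T \right)} = - 7 \left(T + T\right) T^{2} = - 7 \cdot 2 T T^{2} = - 7 \cdot 2 T^{3} = - 14 T^{3}$)
$m{\left(a,A \right)} = -9 + A$ ($m{\left(a,A \right)} = A - 9 = -9 + A$)
$t{\left(u \right)} = -34$ ($t{\left(u \right)} = -9 - 25 = -34$)
$\left(-160774 + M{\left(-342 \right)}\right) \left(C{\left(677 \right)} + t{\left(527 \right)}\right) = \left(-160774 - 14 \left(-342\right)^{3}\right) \left(86 \cdot 677 - 34\right) = \left(-160774 - -560023632\right) \left(58222 - 34\right) = \left(-160774 + 560023632\right) 58188 = 559862858 \cdot 58188 = 32577299981304$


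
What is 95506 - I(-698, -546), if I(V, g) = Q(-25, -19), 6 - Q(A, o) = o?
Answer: 95481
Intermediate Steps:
Q(A, o) = 6 - o
I(V, g) = 25 (I(V, g) = 6 - 1*(-19) = 6 + 19 = 25)
95506 - I(-698, -546) = 95506 - 1*25 = 95506 - 25 = 95481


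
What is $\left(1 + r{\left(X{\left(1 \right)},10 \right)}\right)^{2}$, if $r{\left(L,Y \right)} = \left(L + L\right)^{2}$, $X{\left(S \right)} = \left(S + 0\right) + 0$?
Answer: $25$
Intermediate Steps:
$X{\left(S \right)} = S$ ($X{\left(S \right)} = S + 0 = S$)
$r{\left(L,Y \right)} = 4 L^{2}$ ($r{\left(L,Y \right)} = \left(2 L\right)^{2} = 4 L^{2}$)
$\left(1 + r{\left(X{\left(1 \right)},10 \right)}\right)^{2} = \left(1 + 4 \cdot 1^{2}\right)^{2} = \left(1 + 4 \cdot 1\right)^{2} = \left(1 + 4\right)^{2} = 5^{2} = 25$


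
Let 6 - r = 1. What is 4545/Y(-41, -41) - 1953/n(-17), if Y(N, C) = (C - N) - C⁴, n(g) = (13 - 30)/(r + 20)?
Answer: 137967703560/48037937 ≈ 2872.1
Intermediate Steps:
r = 5 (r = 6 - 1*1 = 6 - 1 = 5)
n(g) = -17/25 (n(g) = (13 - 30)/(5 + 20) = -17/25)
Y(N, C) = C - N - C⁴
4545/Y(-41, -41) - 1953/n(-17) = 4545/(-41 - 1*(-41) - 1*(-41)⁴) - 1953/(-17/25) = 4545/(-41 + 41 - 1*2825761) - 1953*(-25/17) = 4545/(-41 + 41 - 2825761) + 48825/17 = 4545/(-2825761) + 48825/17 = 4545*(-1/2825761) + 48825/17 = -4545/2825761 + 48825/17 = 137967703560/48037937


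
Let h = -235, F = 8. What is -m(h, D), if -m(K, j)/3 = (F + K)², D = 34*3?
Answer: 154587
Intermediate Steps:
D = 102
m(K, j) = -3*(8 + K)²
-m(h, D) = -(-3)*(8 - 235)² = -(-3)*(-227)² = -(-3)*51529 = -1*(-154587) = 154587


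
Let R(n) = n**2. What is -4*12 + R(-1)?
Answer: -47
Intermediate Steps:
-4*12 + R(-1) = -4*12 + (-1)**2 = -48 + 1 = -47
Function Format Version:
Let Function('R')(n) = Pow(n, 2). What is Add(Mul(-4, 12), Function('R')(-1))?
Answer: -47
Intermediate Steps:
Add(Mul(-4, 12), Function('R')(-1)) = Add(Mul(-4, 12), Pow(-1, 2)) = Add(-48, 1) = -47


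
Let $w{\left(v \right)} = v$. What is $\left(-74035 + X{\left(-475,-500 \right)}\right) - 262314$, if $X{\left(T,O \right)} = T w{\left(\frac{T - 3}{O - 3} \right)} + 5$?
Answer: $- \frac{169408082}{503} \approx -3.368 \cdot 10^{5}$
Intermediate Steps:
$X{\left(T,O \right)} = 5 + \frac{T \left(-3 + T\right)}{-3 + O}$ ($X{\left(T,O \right)} = T \frac{T - 3}{O - 3} + 5 = T \frac{-3 + T}{-3 + O} + 5 = \frac{T \left(-3 + T\right)}{-3 + O} + 5 = 5 + \frac{T \left(-3 + T\right)}{-3 + O}$)
$\left(-74035 + X{\left(-475,-500 \right)}\right) - 262314 = \left(-74035 + \frac{-15 + 5 \left(-500\right) - 475 \left(-3 - 475\right)}{-3 - 500}\right) - 262314 = \left(-74035 + \frac{-15 - 2500 - -227050}{-503}\right) - 262314 = \left(-74035 - \frac{-15 - 2500 + 227050}{503}\right) - 262314 = \left(-74035 - \frac{224535}{503}\right) - 262314 = - \frac{37464140}{503} - 262314 = - \frac{169408082}{503}$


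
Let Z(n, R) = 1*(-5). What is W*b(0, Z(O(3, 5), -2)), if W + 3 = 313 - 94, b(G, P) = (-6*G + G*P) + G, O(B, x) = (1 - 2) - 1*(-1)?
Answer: 0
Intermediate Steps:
O(B, x) = 0 (O(B, x) = -1 + 1 = 0)
Z(n, R) = -5
b(G, P) = -5*G + G*P
W = 216 (W = -3 + (313 - 94) = -3 + 219 = 216)
W*b(0, Z(O(3, 5), -2)) = 216*(0*(-5 - 5)) = 216*(0*(-10)) = 216*0 = 0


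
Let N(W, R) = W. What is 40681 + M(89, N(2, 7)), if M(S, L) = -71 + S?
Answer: 40699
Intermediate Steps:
40681 + M(89, N(2, 7)) = 40681 + (-71 + 89) = 40681 + 18 = 40699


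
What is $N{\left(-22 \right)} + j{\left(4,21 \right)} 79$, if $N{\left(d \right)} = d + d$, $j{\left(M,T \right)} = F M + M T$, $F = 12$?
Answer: $10384$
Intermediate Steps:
$j{\left(M,T \right)} = 12 M + M T$
$N{\left(d \right)} = 2 d$
$N{\left(-22 \right)} + j{\left(4,21 \right)} 79 = 2 \left(-22\right) + 4 \left(12 + 21\right) 79 = -44 + 4 \cdot 33 \cdot 79 = -44 + 132 \cdot 79 = -44 + 10428 = 10384$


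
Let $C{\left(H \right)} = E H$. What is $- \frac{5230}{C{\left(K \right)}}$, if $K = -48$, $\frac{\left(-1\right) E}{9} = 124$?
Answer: $- \frac{2615}{26784} \approx -0.097633$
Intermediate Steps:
$E = -1116$ ($E = \left(-9\right) 124 = -1116$)
$C{\left(H \right)} = - 1116 H$
$- \frac{5230}{C{\left(K \right)}} = - \frac{5230}{\left(-1116\right) \left(-48\right)} = - \frac{5230}{53568} = \left(-5230\right) \frac{1}{53568} = - \frac{2615}{26784}$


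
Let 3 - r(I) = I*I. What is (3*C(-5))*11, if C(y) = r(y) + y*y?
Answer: 99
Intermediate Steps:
r(I) = 3 - I**2 (r(I) = 3 - I*I = 3 - I**2)
C(y) = 3 (C(y) = (3 - y**2) + y*y = (3 - y**2) + y**2 = 3)
(3*C(-5))*11 = (3*3)*11 = 9*11 = 99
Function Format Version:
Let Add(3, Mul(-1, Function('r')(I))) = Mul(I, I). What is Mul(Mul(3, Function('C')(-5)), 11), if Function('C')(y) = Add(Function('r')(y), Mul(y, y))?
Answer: 99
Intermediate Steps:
Function('r')(I) = Add(3, Mul(-1, Pow(I, 2))) (Function('r')(I) = Add(3, Mul(-1, Mul(I, I))) = Add(3, Mul(-1, Pow(I, 2))))
Function('C')(y) = 3 (Function('C')(y) = Add(Add(3, Mul(-1, Pow(y, 2))), Mul(y, y)) = Add(Add(3, Mul(-1, Pow(y, 2))), Pow(y, 2)) = 3)
Mul(Mul(3, Function('C')(-5)), 11) = Mul(Mul(3, 3), 11) = Mul(9, 11) = 99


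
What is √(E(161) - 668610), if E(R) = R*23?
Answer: I*√664907 ≈ 815.42*I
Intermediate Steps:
E(R) = 23*R
√(E(161) - 668610) = √(23*161 - 668610) = √(3703 - 668610) = √(-664907) = I*√664907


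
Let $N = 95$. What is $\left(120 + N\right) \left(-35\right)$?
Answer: $-7525$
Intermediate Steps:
$\left(120 + N\right) \left(-35\right) = \left(120 + 95\right) \left(-35\right) = 215 \left(-35\right) = -7525$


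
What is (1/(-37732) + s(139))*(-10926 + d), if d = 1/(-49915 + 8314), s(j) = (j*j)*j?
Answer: -15353165774788977463/523229644 ≈ -2.9343e+10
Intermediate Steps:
s(j) = j**3 (s(j) = j**2*j = j**3)
d = -1/41601 (d = 1/(-41601) = -1/41601 ≈ -2.4038e-5)
(1/(-37732) + s(139))*(-10926 + d) = (1/(-37732) + 139**3)*(-10926 - 1/41601) = (-1/37732 + 2685619)*(-454532527/41601) = (101333776107/37732)*(-454532527/41601) = -15353165774788977463/523229644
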